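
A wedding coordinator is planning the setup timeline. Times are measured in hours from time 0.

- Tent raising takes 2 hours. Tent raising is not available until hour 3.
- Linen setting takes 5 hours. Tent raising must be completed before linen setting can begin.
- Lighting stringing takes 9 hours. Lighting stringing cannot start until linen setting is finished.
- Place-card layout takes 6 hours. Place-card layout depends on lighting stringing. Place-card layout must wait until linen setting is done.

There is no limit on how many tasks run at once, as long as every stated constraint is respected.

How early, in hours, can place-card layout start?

19

After its own release at hour 3, tent raising can start at hour 3 and finishes at hour 5.
Linen setting cannot begin until tent raising (finishes hour 5). It runs from hour 5 to 5 + 5 = hour 10.
Lighting stringing cannot begin until linen setting (finishes hour 10). It runs from hour 10 to 10 + 9 = hour 19.
Place-card layout waits on lighting stringing (finishes hour 19); linen setting (finishes hour 10). The latest of these is hour 19, which is the earliest place-card layout can start.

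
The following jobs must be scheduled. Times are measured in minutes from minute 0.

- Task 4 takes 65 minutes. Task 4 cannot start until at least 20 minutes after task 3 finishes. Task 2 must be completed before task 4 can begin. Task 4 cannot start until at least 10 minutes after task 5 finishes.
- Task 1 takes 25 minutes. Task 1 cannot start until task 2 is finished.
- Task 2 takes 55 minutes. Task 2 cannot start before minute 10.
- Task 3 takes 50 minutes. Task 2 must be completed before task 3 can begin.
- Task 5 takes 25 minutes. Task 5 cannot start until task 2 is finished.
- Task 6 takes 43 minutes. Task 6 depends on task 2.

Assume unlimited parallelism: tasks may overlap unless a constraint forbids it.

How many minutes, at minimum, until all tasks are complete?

200

Task 2 cannot begin until its own release at minute 10. It runs from minute 10 to 10 + 55 = minute 65.
Task 6 cannot begin until task 2 (finishes minute 65). It runs from minute 65 to 65 + 43 = minute 108.
Task 5 waits on task 2 (finishes minute 65), so it starts at minute 65 and finishes at 65 + 25 = minute 90.
After task 2 (finishes minute 65), task 3 can start at minute 65 and finishes at minute 115.
Task 4 needs all of task 3 (finishes minute 115, plus 20-minute gap → minute 135); task 2 (finishes minute 65); task 5 (finishes minute 90, plus 10-minute gap → minute 100). That puts its earliest start at minute 135; it finishes at 135 + 65 = minute 200.
Task 1 cannot begin until task 2 (finishes minute 65). It runs from minute 65 to 65 + 25 = minute 90.
All tasks are finished once the last one completes. Finish times: Task 1 at 90, Task 2 at 65, Task 3 at 115, Task 4 at 200, Task 5 at 90, Task 6 at 108. The latest is minute 200.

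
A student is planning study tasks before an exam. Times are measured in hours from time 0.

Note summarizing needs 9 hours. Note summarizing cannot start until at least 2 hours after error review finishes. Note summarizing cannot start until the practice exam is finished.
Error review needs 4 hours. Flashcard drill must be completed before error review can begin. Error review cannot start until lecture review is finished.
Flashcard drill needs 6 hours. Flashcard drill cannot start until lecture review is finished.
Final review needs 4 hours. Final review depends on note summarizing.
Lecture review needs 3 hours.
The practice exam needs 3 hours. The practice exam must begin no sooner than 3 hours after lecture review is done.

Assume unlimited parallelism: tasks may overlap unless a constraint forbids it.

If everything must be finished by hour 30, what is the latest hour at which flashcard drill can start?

5

Final review must finish by hour 30; it takes 4 hours, so it must start by 30 − 4 = hour 26.
Since final review (must start by hour 26) depends on it, note summarizing must finish by hour 26. Backing off its 9-hour duration gives a latest start of hour 17.
Error review feeds into note summarizing (must start by hour 17, minus 2-hour gap → hour 15); so error review must finish by hour 15 and therefore start by hour 11.
Since error review (must start by hour 11) depends on it, flashcard drill must finish by hour 11. Backing off its 6-hour duration gives a latest start of hour 5.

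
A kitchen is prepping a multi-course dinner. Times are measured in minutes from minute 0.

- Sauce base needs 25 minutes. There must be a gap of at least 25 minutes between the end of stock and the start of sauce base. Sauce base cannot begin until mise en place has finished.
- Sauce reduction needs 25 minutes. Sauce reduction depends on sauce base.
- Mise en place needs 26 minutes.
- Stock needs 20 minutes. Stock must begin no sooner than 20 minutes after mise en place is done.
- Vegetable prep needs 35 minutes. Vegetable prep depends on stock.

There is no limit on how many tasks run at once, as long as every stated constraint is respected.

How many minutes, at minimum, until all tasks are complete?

Nothing blocks mise en place, so it runs from minute 0 to minute 26.
Stock waits on mise en place (finishes minute 26, plus 20-minute gap → minute 46), so it starts at minute 46 and finishes at 46 + 20 = minute 66.
Vegetable prep cannot begin until stock (finishes minute 66). It runs from minute 66 to 66 + 35 = minute 101.
For sauce base: stock (finishes minute 66, plus 25-minute gap → minute 91); mise en place (finishes minute 26). Taking the maximum gives a start of minute 91, and it finishes at 91 + 25 = minute 116.
Sauce reduction waits on sauce base (finishes minute 116), so it starts at minute 116 and finishes at 116 + 25 = minute 141.
All tasks are finished once the last one completes. Finish times: Mise en place at 26, Stock at 66, Sauce base at 116, Vegetable prep at 101, Sauce reduction at 141. The latest is minute 141.

141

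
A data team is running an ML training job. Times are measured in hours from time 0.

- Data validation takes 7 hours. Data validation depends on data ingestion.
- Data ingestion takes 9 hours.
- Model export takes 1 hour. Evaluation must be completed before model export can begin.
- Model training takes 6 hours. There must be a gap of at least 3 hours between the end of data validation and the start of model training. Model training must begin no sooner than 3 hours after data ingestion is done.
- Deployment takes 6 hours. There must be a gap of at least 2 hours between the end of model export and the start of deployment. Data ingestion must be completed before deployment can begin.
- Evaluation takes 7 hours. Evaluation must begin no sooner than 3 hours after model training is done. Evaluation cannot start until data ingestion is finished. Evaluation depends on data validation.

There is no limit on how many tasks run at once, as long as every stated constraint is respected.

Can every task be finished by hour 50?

Data ingestion can start immediately at hour 0; it finishes at hour 9.
Data validation cannot begin until data ingestion (finishes hour 9). It runs from hour 9 to 9 + 7 = hour 16.
Model training cannot start until data validation (finishes hour 16, plus 3-hour gap → hour 19); data ingestion (finishes hour 9, plus 3-hour gap → hour 12). The controlling bound is hour 19, so model training finishes at 19 + 6 = hour 25.
Evaluation needs all of model training (finishes hour 25, plus 3-hour gap → hour 28); data ingestion (finishes hour 9); data validation (finishes hour 16). That puts its earliest start at hour 28; it finishes at 28 + 7 = hour 35.
Model export waits on evaluation (finishes hour 35), so it starts at hour 35 and finishes at 35 + 1 = hour 36.
Deployment cannot start until model export (finishes hour 36, plus 2-hour gap → hour 38); data ingestion (finishes hour 9). The controlling bound is hour 38, so deployment finishes at 38 + 6 = hour 44.
Every task is finished by hour 44, which is no later than the deadline of 50, so the schedule is feasible.

Yes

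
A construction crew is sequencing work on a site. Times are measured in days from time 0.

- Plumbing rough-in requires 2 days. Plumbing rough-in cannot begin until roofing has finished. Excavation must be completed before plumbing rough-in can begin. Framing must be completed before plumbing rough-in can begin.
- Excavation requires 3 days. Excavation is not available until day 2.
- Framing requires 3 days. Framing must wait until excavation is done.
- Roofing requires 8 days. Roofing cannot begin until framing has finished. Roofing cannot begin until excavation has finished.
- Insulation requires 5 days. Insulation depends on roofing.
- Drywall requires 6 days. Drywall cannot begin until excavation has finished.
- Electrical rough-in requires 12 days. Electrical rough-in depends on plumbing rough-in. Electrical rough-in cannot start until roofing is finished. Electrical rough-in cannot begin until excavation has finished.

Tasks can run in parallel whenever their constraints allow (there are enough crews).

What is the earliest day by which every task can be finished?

Excavation cannot begin until its own release at day 2. It runs from day 2 to 2 + 3 = day 5.
Drywall cannot begin until excavation (finishes day 5). It runs from day 5 to 5 + 6 = day 11.
Framing cannot begin until excavation (finishes day 5). It runs from day 5 to 5 + 3 = day 8.
Roofing cannot start until framing (finishes day 8); excavation (finishes day 5). The controlling bound is day 8, so roofing finishes at 8 + 8 = day 16.
Insulation waits on roofing (finishes day 16), so it starts at day 16 and finishes at 16 + 5 = day 21.
Plumbing rough-in needs all of roofing (finishes day 16); excavation (finishes day 5); framing (finishes day 8). That puts its earliest start at day 16; it finishes at 16 + 2 = day 18.
For electrical rough-in: plumbing rough-in (finishes day 18); roofing (finishes day 16); excavation (finishes day 5). Taking the maximum gives a start of day 18, and it finishes at 18 + 12 = day 30.
All tasks are finished once the last one completes. Finish times: Excavation at 5, Framing at 8, Roofing at 16, Plumbing rough-in at 18, Electrical rough-in at 30, Insulation at 21, Drywall at 11. The latest is day 30.

30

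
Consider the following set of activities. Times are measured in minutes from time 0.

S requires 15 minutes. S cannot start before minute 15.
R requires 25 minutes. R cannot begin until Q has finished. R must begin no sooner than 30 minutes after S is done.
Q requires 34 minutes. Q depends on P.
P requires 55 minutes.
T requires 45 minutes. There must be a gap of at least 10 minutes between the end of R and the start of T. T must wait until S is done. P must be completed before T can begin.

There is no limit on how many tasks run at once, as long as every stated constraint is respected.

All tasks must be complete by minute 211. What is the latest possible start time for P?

Nothing follows T; the deadline of minute 211 is its only limit. It must start by 211 − 45 = minute 166.
R feeds into T (must start by minute 166, minus 10-minute gap → minute 156); so R must finish by minute 156 and therefore start by minute 131.
Q feeds into R (must start by minute 131); so Q must finish by minute 131 and therefore start by minute 97.
For P: Q (must start by minute 97); T (must start by minute 166). The most restrictive is minute 97; with a 55-minute duration, P must start by minute 42.

42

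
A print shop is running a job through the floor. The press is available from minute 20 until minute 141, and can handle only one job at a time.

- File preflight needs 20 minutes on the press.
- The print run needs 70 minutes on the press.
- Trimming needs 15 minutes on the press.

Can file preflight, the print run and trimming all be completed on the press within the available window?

The press window is 141 − 20 = 121 minutes.
Running back to back, the jobs need 20 + 70 + 15 = 105 minutes on the press.
Since 105 ≤ 121, they fit within the window.

Yes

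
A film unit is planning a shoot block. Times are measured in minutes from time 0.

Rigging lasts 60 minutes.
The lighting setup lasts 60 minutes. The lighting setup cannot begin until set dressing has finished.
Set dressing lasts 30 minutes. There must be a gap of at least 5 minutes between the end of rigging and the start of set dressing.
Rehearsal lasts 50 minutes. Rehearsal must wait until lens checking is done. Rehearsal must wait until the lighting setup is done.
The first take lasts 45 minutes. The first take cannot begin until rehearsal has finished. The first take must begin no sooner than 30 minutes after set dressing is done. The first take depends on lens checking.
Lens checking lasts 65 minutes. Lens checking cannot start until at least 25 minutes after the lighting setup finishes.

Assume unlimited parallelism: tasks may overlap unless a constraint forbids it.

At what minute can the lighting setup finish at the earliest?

Nothing blocks rigging, so it runs from minute 0 to minute 60.
Set dressing waits on rigging (finishes minute 60, plus 5-minute gap → minute 65), so it starts at minute 65 and finishes at 65 + 30 = minute 95.
The lighting setup cannot begin until set dressing (finishes minute 95). It runs from minute 95 to 95 + 60 = minute 155.

155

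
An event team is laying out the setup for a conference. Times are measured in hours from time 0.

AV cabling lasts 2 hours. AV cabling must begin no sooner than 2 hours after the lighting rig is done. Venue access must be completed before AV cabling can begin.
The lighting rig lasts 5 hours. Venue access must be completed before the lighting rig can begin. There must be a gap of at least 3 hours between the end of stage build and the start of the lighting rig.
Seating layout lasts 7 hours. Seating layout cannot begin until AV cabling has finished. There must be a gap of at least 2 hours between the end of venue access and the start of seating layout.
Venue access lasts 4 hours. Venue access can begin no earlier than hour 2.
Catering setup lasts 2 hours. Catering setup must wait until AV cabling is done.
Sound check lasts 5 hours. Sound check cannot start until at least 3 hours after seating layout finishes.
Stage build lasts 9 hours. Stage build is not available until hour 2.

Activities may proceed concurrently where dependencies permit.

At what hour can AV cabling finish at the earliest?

23

After its own release at hour 2, stage build can start at hour 2 and finishes at hour 11.
Venue access waits on its own release at hour 2, so it starts at hour 2 and finishes at 2 + 4 = hour 6.
The lighting rig needs all of venue access (finishes hour 6); stage build (finishes hour 11, plus 3-hour gap → hour 14). That puts its earliest start at hour 14; it finishes at 14 + 5 = hour 19.
AV cabling cannot start until the lighting rig (finishes hour 19, plus 2-hour gap → hour 21); venue access (finishes hour 6). The controlling bound is hour 21, so AV cabling finishes at 21 + 2 = hour 23.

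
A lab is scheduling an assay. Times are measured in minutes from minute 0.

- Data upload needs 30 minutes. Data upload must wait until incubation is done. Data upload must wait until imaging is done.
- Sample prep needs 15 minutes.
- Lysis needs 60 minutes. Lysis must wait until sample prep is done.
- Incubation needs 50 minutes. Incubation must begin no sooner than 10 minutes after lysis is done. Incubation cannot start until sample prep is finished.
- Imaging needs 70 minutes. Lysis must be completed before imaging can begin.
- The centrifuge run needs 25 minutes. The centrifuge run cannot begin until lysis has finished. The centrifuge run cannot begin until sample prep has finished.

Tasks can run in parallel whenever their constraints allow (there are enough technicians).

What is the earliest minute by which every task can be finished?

175

Sample prep can start immediately at minute 0; it finishes at minute 15.
Lysis cannot begin until sample prep (finishes minute 15). It runs from minute 15 to 15 + 60 = minute 75.
Imaging waits on lysis (finishes minute 75), so it starts at minute 75 and finishes at 75 + 70 = minute 145.
The centrifuge run needs all of lysis (finishes minute 75); sample prep (finishes minute 15). That puts its earliest start at minute 75; it finishes at 75 + 25 = minute 100.
For incubation: lysis (finishes minute 75, plus 10-minute gap → minute 85); sample prep (finishes minute 15). Taking the maximum gives a start of minute 85, and it finishes at 85 + 50 = minute 135.
Data upload needs all of incubation (finishes minute 135); imaging (finishes minute 145). That puts its earliest start at minute 145; it finishes at 145 + 30 = minute 175.
All tasks are finished once the last one completes. Finish times: Sample prep at 15, Lysis at 75, Incubation at 135, The centrifuge run at 100, Imaging at 145, Data upload at 175. The latest is minute 175.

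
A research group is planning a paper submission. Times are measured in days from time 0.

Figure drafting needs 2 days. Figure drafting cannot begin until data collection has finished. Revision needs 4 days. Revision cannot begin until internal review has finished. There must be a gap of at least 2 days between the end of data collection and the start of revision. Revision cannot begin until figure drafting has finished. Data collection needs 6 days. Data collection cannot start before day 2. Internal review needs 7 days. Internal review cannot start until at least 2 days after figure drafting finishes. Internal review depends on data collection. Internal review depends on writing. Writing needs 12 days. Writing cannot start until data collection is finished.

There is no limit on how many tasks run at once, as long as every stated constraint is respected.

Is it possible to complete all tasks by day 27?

Data collection cannot begin until its own release at day 2. It runs from day 2 to 2 + 6 = day 8.
Writing waits on data collection (finishes day 8), so it starts at day 8 and finishes at 8 + 12 = day 20.
After data collection (finishes day 8), figure drafting can start at day 8 and finishes at day 10.
Internal review cannot start until figure drafting (finishes day 10, plus 2-day gap → day 12); data collection (finishes day 8); writing (finishes day 20). The controlling bound is day 20, so internal review finishes at 20 + 7 = day 27.
Revision cannot start until internal review (finishes day 27); data collection (finishes day 8, plus 2-day gap → day 10); figure drafting (finishes day 10). The controlling bound is day 27, so revision finishes at 27 + 4 = day 31.
The earliest everything can be done is day 31, which is after the deadline of 27, so it is not possible.

No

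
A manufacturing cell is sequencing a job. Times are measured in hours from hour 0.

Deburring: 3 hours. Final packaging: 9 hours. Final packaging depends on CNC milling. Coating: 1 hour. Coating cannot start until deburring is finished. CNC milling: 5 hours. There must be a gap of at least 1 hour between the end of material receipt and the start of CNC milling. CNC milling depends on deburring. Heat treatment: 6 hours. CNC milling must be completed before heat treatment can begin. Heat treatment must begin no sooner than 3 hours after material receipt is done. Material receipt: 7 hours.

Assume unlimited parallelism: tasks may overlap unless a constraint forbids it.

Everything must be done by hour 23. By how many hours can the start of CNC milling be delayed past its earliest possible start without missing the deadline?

Deburring has no prerequisites, so it starts at hour 0 and finishes at hour 3.
Material receipt can start immediately at hour 0; it finishes at hour 7.
CNC milling needs all of material receipt (finishes hour 7, plus 1-hour gap → hour 8); deburring (finishes hour 3). That puts its earliest start at hour 8; it finishes at 8 + 5 = hour 13.

Working backward from the deadline:
Heat treatment must finish by hour 23; it takes 6 hours, so it must start by 23 − 6 = hour 17.
Nothing follows final packaging; the deadline of hour 23 is its only limit. It must start by 23 − 9 = hour 14.
For CNC milling: heat treatment (must start by hour 17); final packaging (must start by hour 14). The most restrictive is hour 14; with a 5-hour duration, CNC milling must start by hour 9.
So CNC milling can start as early as hour 8 and as late as hour 9, giving 9 − 8 = 1 hour of slack.

1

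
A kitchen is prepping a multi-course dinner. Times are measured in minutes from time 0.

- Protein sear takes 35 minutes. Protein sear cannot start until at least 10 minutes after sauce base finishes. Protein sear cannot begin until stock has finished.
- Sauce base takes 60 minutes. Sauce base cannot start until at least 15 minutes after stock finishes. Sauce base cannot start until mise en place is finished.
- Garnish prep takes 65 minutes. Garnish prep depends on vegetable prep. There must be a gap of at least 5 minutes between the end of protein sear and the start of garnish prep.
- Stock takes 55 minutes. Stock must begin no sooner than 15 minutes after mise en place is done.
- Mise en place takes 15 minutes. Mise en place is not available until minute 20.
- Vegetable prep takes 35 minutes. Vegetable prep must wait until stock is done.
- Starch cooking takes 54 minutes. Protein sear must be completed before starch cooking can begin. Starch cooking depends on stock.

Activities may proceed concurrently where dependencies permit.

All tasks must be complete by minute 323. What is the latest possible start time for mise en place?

48

Starch cooking has no dependents, so it just needs to finish by minute 323. Starting by 323 − 54 = minute 269 achieves that.
Nothing follows garnish prep; the deadline of minute 323 is its only limit. It must start by 323 − 65 = minute 258.
Protein sear has several dependents: starch cooking (must start by minute 269); garnish prep (must start by minute 258, minus 5-minute gap → minute 253). The earliest of those limits is minute 253, so protein sear must start by 253 − 35 = minute 218.
Since protein sear (must start by minute 218, minus 10-minute gap → minute 208) depends on it, sauce base must finish by minute 208. Backing off its 60-minute duration gives a latest start of minute 148.
Vegetable prep must finish before garnish prep (must start by minute 258). With a 35-minute duration, vegetable prep must start by 258 − 35 = minute 223.
Stock feeds sauce base (must start by minute 148, minus 15-minute gap → minute 133); protein sear (must start by minute 218); vegetable prep (must start by minute 223); starch cooking (must start by minute 269). Taking the minimum, stock must finish by minute 133 and start by 133 − 55 = minute 78.
Mise en place must finish in time for stock (must start by minute 78, minus 15-minute gap → minute 63); sauce base (must start by minute 148). The tightest is minute 63, so mise en place must start by 63 − 15 = minute 48.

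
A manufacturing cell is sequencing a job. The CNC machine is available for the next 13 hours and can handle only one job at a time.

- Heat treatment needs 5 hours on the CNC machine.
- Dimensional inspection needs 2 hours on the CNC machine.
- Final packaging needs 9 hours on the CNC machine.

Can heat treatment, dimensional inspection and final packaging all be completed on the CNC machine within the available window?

Running back to back, the jobs need 5 + 2 + 9 = 16 hours on the CNC machine.
Since 16 > 13, they cannot all fit.

No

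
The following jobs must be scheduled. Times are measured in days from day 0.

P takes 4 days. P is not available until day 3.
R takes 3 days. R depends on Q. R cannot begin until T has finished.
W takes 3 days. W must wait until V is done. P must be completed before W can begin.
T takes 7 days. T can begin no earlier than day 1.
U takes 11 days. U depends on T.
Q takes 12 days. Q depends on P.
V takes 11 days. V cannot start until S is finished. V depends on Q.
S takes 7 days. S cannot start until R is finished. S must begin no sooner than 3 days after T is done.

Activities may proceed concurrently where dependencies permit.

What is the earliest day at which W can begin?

T waits on its own release at day 1, so it starts at day 1 and finishes at 1 + 7 = day 8.
After its own release at day 3, P can start at day 3 and finishes at day 7.
After P (finishes day 7), Q can start at day 7 and finishes at day 19.
R cannot start until Q (finishes day 19); T (finishes day 8). The controlling bound is day 19, so R finishes at 19 + 3 = day 22.
For S: R (finishes day 22); T (finishes day 8, plus 3-day gap → day 11). Taking the maximum gives a start of day 22, and it finishes at 22 + 7 = day 29.
V has to wait for S (finishes day 29); Q (finishes day 19). The latest of these is day 29, so V runs day 29 to 29 + 11 = day 40.
W waits on V (finishes day 40); P (finishes day 7). The latest of these is day 40, which is the earliest W can start.

40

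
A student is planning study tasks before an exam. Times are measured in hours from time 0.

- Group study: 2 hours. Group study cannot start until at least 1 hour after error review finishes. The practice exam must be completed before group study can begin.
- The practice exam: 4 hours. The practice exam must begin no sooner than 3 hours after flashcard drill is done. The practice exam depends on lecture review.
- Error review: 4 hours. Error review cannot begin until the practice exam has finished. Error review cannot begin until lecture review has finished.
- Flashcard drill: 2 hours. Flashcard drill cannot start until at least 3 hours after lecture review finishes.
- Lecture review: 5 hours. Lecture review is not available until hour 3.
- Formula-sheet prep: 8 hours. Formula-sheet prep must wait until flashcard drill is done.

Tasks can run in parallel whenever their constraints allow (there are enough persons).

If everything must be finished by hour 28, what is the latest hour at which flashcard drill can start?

Group study has no dependents, so it just needs to finish by hour 28. Starting by 28 − 2 = hour 26 achieves that.
Error review must finish before group study (must start by hour 26, minus 1-hour gap → hour 25). With a 4-hour duration, error review must start by 25 − 4 = hour 21.
The practice exam has several dependents: error review (must start by hour 21); group study (must start by hour 26). The earliest of those limits is hour 21, so the practice exam must start by 21 − 4 = hour 17.
Formula-sheet prep must finish by hour 28; it takes 8 hours, so it must start by 28 − 8 = hour 20.
Flashcard drill has several dependents: the practice exam (must start by hour 17, minus 3-hour gap → hour 14); formula-sheet prep (must start by hour 20). The earliest of those limits is hour 14, so flashcard drill must start by 14 − 2 = hour 12.

12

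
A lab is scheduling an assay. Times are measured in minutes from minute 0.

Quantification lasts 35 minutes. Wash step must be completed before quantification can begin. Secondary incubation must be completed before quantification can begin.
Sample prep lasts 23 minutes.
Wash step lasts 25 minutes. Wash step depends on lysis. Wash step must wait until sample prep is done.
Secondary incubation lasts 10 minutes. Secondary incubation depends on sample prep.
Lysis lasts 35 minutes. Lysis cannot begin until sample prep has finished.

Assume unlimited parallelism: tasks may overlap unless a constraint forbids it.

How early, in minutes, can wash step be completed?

83

Sample prep can start immediately at minute 0; it finishes at minute 23.
Lysis waits on sample prep (finishes minute 23), so it starts at minute 23 and finishes at 23 + 35 = minute 58.
Wash step needs all of lysis (finishes minute 58); sample prep (finishes minute 23). That puts its earliest start at minute 58; it finishes at 58 + 25 = minute 83.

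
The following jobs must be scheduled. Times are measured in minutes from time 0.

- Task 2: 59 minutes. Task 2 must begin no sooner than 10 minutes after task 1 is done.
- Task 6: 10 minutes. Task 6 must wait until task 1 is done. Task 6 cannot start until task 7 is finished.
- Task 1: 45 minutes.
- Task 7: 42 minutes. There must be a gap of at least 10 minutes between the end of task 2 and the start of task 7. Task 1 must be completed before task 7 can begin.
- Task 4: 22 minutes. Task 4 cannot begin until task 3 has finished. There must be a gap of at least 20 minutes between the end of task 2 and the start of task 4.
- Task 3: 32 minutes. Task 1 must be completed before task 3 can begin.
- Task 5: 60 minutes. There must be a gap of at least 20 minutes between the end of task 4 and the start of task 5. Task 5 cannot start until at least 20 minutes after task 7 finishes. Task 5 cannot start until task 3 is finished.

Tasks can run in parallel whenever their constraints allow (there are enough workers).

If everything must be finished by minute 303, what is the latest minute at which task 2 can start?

112

Task 5 has no dependents, so it just needs to finish by minute 303. Starting by 303 − 60 = minute 243 achieves that.
Since task 5 (must start by minute 243, minus 20-minute gap → minute 223) depends on it, task 4 must finish by minute 223. Backing off its 22-minute duration gives a latest start of minute 201.
Task 6 has no dependents, so it just needs to finish by minute 303. Starting by 303 − 10 = minute 293 achieves that.
For task 7: task 5 (must start by minute 243, minus 20-minute gap → minute 223); task 6 (must start by minute 293). The most restrictive is minute 223; with a 42-minute duration, task 7 must start by minute 181.
Task 2 has several dependents: task 4 (must start by minute 201, minus 20-minute gap → minute 181); task 7 (must start by minute 181, minus 10-minute gap → minute 171). The earliest of those limits is minute 171, so task 2 must start by 171 − 59 = minute 112.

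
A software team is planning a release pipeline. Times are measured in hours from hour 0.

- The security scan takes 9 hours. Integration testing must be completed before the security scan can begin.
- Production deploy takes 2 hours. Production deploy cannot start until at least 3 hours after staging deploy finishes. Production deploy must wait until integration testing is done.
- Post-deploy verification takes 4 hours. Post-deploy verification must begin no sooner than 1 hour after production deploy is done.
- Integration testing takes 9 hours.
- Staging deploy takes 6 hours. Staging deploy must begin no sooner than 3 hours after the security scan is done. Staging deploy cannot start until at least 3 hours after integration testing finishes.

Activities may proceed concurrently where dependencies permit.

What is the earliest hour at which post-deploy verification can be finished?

Integration testing can start immediately at hour 0; it finishes at hour 9.
The security scan waits on integration testing (finishes hour 9), so it starts at hour 9 and finishes at 9 + 9 = hour 18.
Staging deploy cannot start until the security scan (finishes hour 18, plus 3-hour gap → hour 21); integration testing (finishes hour 9, plus 3-hour gap → hour 12). The controlling bound is hour 21, so staging deploy finishes at 21 + 6 = hour 27.
Production deploy has to wait for staging deploy (finishes hour 27, plus 3-hour gap → hour 30); integration testing (finishes hour 9). The latest of these is hour 30, so production deploy runs hour 30 to 30 + 2 = hour 32.
Post-deploy verification waits on production deploy (finishes hour 32, plus 1-hour gap → hour 33), so it starts at hour 33 and finishes at 33 + 4 = hour 37.

37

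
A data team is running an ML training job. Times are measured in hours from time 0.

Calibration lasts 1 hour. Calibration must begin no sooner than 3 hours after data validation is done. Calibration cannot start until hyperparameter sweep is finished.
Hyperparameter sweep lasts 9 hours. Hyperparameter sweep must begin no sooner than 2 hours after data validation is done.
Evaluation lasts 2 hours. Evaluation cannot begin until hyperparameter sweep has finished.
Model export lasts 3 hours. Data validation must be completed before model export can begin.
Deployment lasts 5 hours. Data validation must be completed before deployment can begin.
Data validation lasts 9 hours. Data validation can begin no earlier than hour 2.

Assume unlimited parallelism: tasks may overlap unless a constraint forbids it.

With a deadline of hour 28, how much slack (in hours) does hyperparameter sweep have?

Data validation cannot begin until its own release at hour 2. It runs from hour 2 to 2 + 9 = hour 11.
Hyperparameter sweep cannot begin until data validation (finishes hour 11, plus 2-hour gap → hour 13). It runs from hour 13 to 13 + 9 = hour 22.

Working backward from the deadline:
To finish by hour 28, evaluation (duration 2) must start no later than hour 26.
Calibration must finish by hour 28; it takes 1 hour, so it must start by 28 − 1 = hour 27.
For hyperparameter sweep: evaluation (must start by hour 26); calibration (must start by hour 27). The most restrictive is hour 26; with a 9-hour duration, hyperparameter sweep must start by hour 17.
So hyperparameter sweep can start as early as hour 13 and as late as hour 17, giving 17 − 13 = 4 hours of slack.

4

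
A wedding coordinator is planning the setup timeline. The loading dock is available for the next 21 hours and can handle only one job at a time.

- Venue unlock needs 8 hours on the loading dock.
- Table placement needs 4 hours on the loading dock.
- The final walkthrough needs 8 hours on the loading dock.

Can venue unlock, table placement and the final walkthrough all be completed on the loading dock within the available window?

Running back to back, the jobs need 8 + 4 + 8 = 20 hours on the loading dock.
Since 20 ≤ 21, they fit within the window.

Yes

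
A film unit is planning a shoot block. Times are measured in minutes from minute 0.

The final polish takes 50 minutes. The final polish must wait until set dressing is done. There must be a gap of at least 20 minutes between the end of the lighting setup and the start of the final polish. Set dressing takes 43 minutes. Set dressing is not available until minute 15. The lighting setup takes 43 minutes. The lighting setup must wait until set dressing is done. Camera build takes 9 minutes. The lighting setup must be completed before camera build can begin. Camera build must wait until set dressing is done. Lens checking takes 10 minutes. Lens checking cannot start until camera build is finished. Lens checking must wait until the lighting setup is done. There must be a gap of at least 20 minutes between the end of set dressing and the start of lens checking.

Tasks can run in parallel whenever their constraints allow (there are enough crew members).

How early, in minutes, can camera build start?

After its own release at minute 15, set dressing can start at minute 15 and finishes at minute 58.
The lighting setup cannot begin until set dressing (finishes minute 58). It runs from minute 58 to 58 + 43 = minute 101.
Camera build waits on the lighting setup (finishes minute 101); set dressing (finishes minute 58). The latest of these is minute 101, which is the earliest camera build can start.

101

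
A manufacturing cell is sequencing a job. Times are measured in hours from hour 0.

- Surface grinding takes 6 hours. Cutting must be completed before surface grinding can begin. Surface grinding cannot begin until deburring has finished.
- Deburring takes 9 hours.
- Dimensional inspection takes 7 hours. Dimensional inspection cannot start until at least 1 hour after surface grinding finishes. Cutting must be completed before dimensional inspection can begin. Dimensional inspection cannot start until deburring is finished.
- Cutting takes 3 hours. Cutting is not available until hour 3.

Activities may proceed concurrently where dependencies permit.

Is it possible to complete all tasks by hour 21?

No

Deburring can start immediately at hour 0; it finishes at hour 9.
Cutting waits on its own release at hour 3, so it starts at hour 3 and finishes at 3 + 3 = hour 6.
Surface grinding cannot start until cutting (finishes hour 6); deburring (finishes hour 9). The controlling bound is hour 9, so surface grinding finishes at 9 + 6 = hour 15.
For dimensional inspection: surface grinding (finishes hour 15, plus 1-hour gap → hour 16); cutting (finishes hour 6); deburring (finishes hour 9). Taking the maximum gives a start of hour 16, and it finishes at 16 + 7 = hour 23.
The earliest everything can be done is hour 23, which is after the deadline of 21, so it is not possible.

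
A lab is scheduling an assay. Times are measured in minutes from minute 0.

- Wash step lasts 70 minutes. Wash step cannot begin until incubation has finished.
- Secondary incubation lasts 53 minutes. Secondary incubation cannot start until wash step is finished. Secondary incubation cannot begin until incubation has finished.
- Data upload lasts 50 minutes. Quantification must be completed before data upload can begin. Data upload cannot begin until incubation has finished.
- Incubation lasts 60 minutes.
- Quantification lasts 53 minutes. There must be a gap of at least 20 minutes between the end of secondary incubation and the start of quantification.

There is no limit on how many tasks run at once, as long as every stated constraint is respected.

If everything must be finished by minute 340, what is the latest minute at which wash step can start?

94

Data upload has no dependents, so it just needs to finish by minute 340. Starting by 340 − 50 = minute 290 achieves that.
Quantification feeds into data upload (must start by minute 290); so quantification must finish by minute 290 and therefore start by minute 237.
Secondary incubation must finish before quantification (must start by minute 237, minus 20-minute gap → minute 217). With a 53-minute duration, secondary incubation must start by 217 − 53 = minute 164.
Wash step must finish before secondary incubation (must start by minute 164). With a 70-minute duration, wash step must start by 164 − 70 = minute 94.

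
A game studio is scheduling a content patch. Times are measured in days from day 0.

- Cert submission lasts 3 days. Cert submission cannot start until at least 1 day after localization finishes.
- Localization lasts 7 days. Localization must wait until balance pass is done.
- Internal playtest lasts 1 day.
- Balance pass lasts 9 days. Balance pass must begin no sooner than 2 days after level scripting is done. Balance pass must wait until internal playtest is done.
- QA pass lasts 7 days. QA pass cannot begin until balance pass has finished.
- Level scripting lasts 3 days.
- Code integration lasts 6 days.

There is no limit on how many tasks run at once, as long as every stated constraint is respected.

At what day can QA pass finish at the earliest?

Internal playtest can start immediately at day 0; it finishes at day 1.
Level scripting can start immediately at day 0; it finishes at day 3.
Balance pass has to wait for level scripting (finishes day 3, plus 2-day gap → day 5); internal playtest (finishes day 1). The latest of these is day 5, so balance pass runs day 5 to 5 + 9 = day 14.
After balance pass (finishes day 14), QA pass can start at day 14 and finishes at day 21.

21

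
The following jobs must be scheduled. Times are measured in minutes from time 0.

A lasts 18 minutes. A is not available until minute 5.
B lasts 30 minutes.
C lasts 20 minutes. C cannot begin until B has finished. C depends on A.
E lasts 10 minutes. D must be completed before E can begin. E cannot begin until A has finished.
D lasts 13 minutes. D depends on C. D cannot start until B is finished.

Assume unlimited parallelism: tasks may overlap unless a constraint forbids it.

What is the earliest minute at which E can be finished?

73

B can start immediately at minute 0; it finishes at minute 30.
A cannot begin until its own release at minute 5. It runs from minute 5 to 5 + 18 = minute 23.
C has to wait for B (finishes minute 30); A (finishes minute 23). The latest of these is minute 30, so C runs minute 30 to 30 + 20 = minute 50.
D has to wait for C (finishes minute 50); B (finishes minute 30). The latest of these is minute 50, so D runs minute 50 to 50 + 13 = minute 63.
E cannot start until D (finishes minute 63); A (finishes minute 23). The controlling bound is minute 63, so E finishes at 63 + 10 = minute 73.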